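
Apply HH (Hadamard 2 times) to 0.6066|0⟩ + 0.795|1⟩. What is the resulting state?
0.6066|0⟩ + 0.795|1⟩

H² = I, so an even number of Hadamards cancels: H^2 = I and the state is unchanged.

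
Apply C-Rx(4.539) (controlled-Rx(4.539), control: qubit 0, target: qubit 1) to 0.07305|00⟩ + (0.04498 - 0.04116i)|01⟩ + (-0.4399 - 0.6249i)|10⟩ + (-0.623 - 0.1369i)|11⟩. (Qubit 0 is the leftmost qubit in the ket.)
0.07305|00⟩ + (0.04498 - 0.04116i)|01⟩ + (0.1781 + 0.879i)|10⟩ + (-0.07774 + 0.4249i)|11⟩

C-Rx(4.539) leaves the control-|0⟩ kets |00⟩, |01⟩ unchanged and applies Rx(4.539) to qubit 1 on the control-|1⟩ pair (|10⟩, |11⟩).
Rx(4.539) = [[cos(θ/2), −i·sin(θ/2)], [−i·sin(θ/2), cos(θ/2)]]; θ = 4.539, cos(θ/2) ≈ -0.643226, sin(θ/2) ≈ 0.765677.
With a = amp(|10⟩) = (-0.4399 - 0.6249i) and b = amp(|11⟩) = (-0.623 - 0.1369i):
new amp(|10⟩) = (-0.643226)·a + (-0.765677i)·b = (0.1781 + 0.879i)
new amp(|11⟩) = (-0.765677i)·a + (-0.643226)·b = (-0.07774 + 0.4249i)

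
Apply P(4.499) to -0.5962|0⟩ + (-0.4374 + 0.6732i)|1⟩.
-0.5962|0⟩ + (0.7506 + 0.2849i)|1⟩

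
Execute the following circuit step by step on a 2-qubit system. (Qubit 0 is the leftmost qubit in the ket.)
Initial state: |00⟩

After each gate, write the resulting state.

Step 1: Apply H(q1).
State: 1/√2|00⟩ + 1/√2|01⟩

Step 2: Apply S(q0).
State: 1/√2|00⟩ + 1/√2|01⟩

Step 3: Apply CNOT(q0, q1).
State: 1/√2|00⟩ + 1/√2|01⟩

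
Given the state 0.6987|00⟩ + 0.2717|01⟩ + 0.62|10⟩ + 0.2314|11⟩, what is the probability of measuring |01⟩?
0.07382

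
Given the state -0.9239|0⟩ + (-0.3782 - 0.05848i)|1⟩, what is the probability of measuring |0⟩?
0.8536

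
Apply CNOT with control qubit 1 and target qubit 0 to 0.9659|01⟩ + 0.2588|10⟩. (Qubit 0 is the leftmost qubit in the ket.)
0.2588|10⟩ + 0.9659|11⟩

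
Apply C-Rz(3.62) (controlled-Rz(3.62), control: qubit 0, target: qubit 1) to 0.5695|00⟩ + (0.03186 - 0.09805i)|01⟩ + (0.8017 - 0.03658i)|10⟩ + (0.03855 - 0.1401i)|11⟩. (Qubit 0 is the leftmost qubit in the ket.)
0.5695|00⟩ + (0.03186 - 0.09805i)|01⟩ + (-0.2255 - 0.7702i)|10⟩ + (0.127 + 0.07065i)|11⟩

C-Rz(3.62) leaves the control-|0⟩ kets |00⟩, |01⟩ unchanged and applies Rz(3.62) to qubit 1 on the control-|1⟩ pair (|10⟩, |11⟩).
Rz(3.62) = [[e^(−iθ/2), 0], [0, e^(iθ/2)]] with e^(±iθ/2) = cos(θ/2) ± i·sin(θ/2); θ = 3.62, cos(θ/2) ≈ -0.236929, sin(θ/2) ≈ 0.971527.
With a = amp(|10⟩) = (0.8017 - 0.03658i) and b = amp(|11⟩) = (0.03855 - 0.1401i):
new amp(|10⟩) = (-0.236929 - 0.971527i)·a = (-0.2255 - 0.7702i)
new amp(|11⟩) = (-0.236929 + 0.971527i)·b = (0.127 + 0.07065i)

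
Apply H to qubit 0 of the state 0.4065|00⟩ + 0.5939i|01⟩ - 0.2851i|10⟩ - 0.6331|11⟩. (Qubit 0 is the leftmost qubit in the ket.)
(0.2874 - 0.2016i)|00⟩ + (-0.4477 + 0.42i)|01⟩ + (0.2874 + 0.2016i)|10⟩ + (0.4477 + 0.42i)|11⟩

H on qubit 0 mixes each pair of kets that differ only in qubit 0: amplitudes (a, b) of (|…0…⟩, |…1…⟩) become ((a + b)/√2, (a − b)/√2). Kets absent from the input have amplitude 0.
(|00⟩, |10⟩): (a, b) = (0.4065, -0.2851i) → ((0.2874 - 0.2016i), (0.2874 + 0.2016i))
(|01⟩, |11⟩): (a, b) = (0.5939i, -0.6331) → ((-0.4477 + 0.42i), (0.4477 + 0.42i))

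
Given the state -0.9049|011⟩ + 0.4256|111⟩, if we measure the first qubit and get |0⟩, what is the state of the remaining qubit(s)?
-|11⟩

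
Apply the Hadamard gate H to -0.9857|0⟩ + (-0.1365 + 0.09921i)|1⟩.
(-0.7935 + 0.07015i)|0⟩ + (-0.6005 - 0.07015i)|1⟩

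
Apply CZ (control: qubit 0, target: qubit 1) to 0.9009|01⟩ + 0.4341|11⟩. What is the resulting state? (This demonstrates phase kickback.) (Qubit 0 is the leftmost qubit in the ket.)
0.9009|01⟩ - 0.4341|11⟩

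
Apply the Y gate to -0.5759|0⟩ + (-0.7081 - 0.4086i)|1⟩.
(-0.4086 + 0.7081i)|0⟩ - 0.5759i|1⟩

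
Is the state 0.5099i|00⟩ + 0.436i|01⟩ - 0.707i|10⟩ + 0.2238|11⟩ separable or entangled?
Entangled

Writing the state as a|00⟩ + b|01⟩ + c|10⟩ + d|11⟩, it is a product state iff ad − bc = 0.
Here (a, b, c, d) = (0.5099i, 0.436i, -0.707i, 0.2238): ad − bc = (0.5099i)(0.2238) − (0.436i)(-0.707i) = (-0.3083 + 0.1141i) ≠ 0, so the state is entangled.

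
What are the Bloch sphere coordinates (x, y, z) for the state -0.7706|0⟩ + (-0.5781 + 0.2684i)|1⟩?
(0.891, -0.4137, 0.1876)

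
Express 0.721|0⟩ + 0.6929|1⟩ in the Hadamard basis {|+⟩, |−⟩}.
0.9998|+⟩ + 0.01987|−⟩

With |ψ⟩ = α|0⟩ + β|1⟩, the Hadamard-basis coefficients are ⟨+|ψ⟩ = (α + β)/√2 and ⟨−|ψ⟩ = (α − β)/√2.
Here α = 0.721, β = 0.6929: (α + β)/√2 = 0.9998, (α − β)/√2 = 0.01987.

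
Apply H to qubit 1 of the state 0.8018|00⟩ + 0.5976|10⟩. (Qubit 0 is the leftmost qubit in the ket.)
0.567|00⟩ + 0.567|01⟩ + 0.4226|10⟩ + 0.4226|11⟩

H on qubit 1 mixes each pair of kets that differ only in qubit 1: amplitudes (a, b) of (|…0…⟩, |…1…⟩) become ((a + b)/√2, (a − b)/√2). Kets absent from the input have amplitude 0.
(|00⟩, |01⟩): (a, b) = (0.8018, 0) → (0.567, 0.567)
(|10⟩, |11⟩): (a, b) = (0.5976, 0) → (0.4226, 0.4226)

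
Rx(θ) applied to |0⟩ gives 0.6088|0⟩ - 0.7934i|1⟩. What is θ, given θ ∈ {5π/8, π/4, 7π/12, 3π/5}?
7π/12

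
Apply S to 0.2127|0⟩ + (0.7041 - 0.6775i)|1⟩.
0.2127|0⟩ + (0.6775 + 0.7041i)|1⟩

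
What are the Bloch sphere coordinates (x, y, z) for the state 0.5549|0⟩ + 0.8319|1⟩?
(0.9232, 0, -0.3841)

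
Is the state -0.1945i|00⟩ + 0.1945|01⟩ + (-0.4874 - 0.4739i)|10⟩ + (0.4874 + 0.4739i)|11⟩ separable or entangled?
Entangled

Writing the state as a|00⟩ + b|01⟩ + c|10⟩ + d|11⟩, it is a product state iff ad − bc = 0.
Here (a, b, c, d) = (-0.1945i, 0.1945, (-0.4874 - 0.4739i), (0.4874 + 0.4739i)): ad − bc = (-0.1945i)(0.4874 + 0.4739i) − (0.1945)(-0.4874 - 0.4739i) = (0.187 - 0.002626i) ≠ 0, so the state is entangled.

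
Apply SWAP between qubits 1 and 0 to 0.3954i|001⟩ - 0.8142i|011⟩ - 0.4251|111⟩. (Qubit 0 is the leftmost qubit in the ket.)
0.3954i|001⟩ - 0.8142i|101⟩ - 0.4251|111⟩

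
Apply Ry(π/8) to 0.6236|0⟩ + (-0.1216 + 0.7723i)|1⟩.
(0.6353 - 0.1507i)|0⟩ + (0.002395 + 0.7575i)|1⟩

Ry(π/8) = [[cos(θ/2), −sin(θ/2)], [sin(θ/2), cos(θ/2)]]; θ = π/8, cos(θ/2) ≈ 0.980785, sin(θ/2) ≈ 0.19509.
With a = amp(|0⟩) = 0.6236 and b = amp(|1⟩) = (-0.1216 + 0.7723i):
new amp(|0⟩) = (0.980785)·a + (-0.19509)·b = (0.6353 - 0.1507i)
new amp(|1⟩) = (0.19509)·a + (0.980785)·b = (0.002395 + 0.7575i)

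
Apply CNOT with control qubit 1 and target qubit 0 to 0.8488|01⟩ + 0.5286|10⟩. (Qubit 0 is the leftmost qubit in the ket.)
0.5286|10⟩ + 0.8488|11⟩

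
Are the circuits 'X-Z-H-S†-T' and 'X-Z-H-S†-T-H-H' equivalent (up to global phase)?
Yes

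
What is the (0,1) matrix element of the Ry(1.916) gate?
-0.818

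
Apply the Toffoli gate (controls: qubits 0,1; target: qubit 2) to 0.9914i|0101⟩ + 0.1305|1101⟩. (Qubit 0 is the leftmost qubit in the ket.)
0.9914i|0101⟩ + 0.1305|1111⟩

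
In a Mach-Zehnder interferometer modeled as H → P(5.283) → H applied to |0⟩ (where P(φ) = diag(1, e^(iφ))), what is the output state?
(0.7701 - 0.4208i)|0⟩ + (0.2299 + 0.4208i)|1⟩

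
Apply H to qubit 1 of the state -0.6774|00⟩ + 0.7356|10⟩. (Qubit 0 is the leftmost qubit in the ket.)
-0.479|00⟩ - 0.479|01⟩ + 0.5201|10⟩ + 0.5201|11⟩

H on qubit 1 mixes each pair of kets that differ only in qubit 1: amplitudes (a, b) of (|…0…⟩, |…1…⟩) become ((a + b)/√2, (a − b)/√2). Kets absent from the input have amplitude 0.
(|00⟩, |01⟩): (a, b) = (-0.6774, 0) → (-0.479, -0.479)
(|10⟩, |11⟩): (a, b) = (0.7356, 0) → (0.5201, 0.5201)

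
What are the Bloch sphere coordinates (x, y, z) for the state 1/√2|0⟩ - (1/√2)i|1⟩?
(0, -1, 0)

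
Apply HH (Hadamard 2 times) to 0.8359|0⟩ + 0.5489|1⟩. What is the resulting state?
0.8359|0⟩ + 0.5489|1⟩

H² = I, so an even number of Hadamards cancels: H^2 = I and the state is unchanged.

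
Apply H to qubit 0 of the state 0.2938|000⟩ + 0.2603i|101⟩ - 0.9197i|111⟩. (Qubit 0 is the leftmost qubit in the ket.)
0.2077|000⟩ + 0.1841i|001⟩ - 0.6503i|011⟩ + 0.2077|100⟩ - 0.1841i|101⟩ + 0.6503i|111⟩

H on qubit 0 mixes each pair of kets that differ only in qubit 0: amplitudes (a, b) of (|…0…⟩, |…1…⟩) become ((a + b)/√2, (a − b)/√2). Kets absent from the input have amplitude 0.
(|000⟩, |100⟩): (a, b) = (0.2938, 0) → (0.2077, 0.2077)
(|001⟩, |101⟩): (a, b) = (0, 0.2603i) → (0.1841i, -0.1841i)
(|011⟩, |111⟩): (a, b) = (0, -0.9197i) → (-0.6503i, 0.6503i)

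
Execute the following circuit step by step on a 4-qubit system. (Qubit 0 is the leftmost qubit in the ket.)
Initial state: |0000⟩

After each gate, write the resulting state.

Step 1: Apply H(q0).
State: 1/√2|0000⟩ + 1/√2|1000⟩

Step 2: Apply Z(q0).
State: 1/√2|0000⟩ - 1/√2|1000⟩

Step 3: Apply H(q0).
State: |1000⟩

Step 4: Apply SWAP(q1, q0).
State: |0100⟩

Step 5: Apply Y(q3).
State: i|0101⟩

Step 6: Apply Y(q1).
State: |0001⟩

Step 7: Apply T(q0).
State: |0001⟩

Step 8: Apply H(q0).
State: 1/√2|0001⟩ + 1/√2|1001⟩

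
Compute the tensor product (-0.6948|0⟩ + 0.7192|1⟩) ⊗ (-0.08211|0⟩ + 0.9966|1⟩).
0.05705|00⟩ - 0.6924|01⟩ - 0.05905|10⟩ + 0.7168|11⟩

amp(|b₁b₂…⟩) = product of the factor amplitudes for bits b₁, b₂, …; only kets whose every factor amplitude is nonzero survive.
|00⟩: (-0.6948)(-0.08211) = 0.05705
|01⟩: (-0.6948)(0.9966) = -0.6924
|10⟩: (0.7192)(-0.08211) = -0.05905
|11⟩: (0.7192)(0.9966) = 0.7168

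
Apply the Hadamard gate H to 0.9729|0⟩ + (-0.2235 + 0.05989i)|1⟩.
(0.5299 + 0.04235i)|0⟩ + (0.846 - 0.04235i)|1⟩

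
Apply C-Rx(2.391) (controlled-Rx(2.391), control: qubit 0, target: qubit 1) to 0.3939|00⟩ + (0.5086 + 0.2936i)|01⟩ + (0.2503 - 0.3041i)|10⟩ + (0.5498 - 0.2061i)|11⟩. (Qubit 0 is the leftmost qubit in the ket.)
0.3939|00⟩ + (0.5086 + 0.2936i)|01⟩ + (-0.1 - 0.623i)|10⟩ + (-0.08141 - 0.3084i)|11⟩

C-Rx(2.391) leaves the control-|0⟩ kets |00⟩, |01⟩ unchanged and applies Rx(2.391) to qubit 1 on the control-|1⟩ pair (|10⟩, |11⟩).
Rx(2.391) = [[cos(θ/2), −i·sin(θ/2)], [−i·sin(θ/2), cos(θ/2)]]; θ = 2.391, cos(θ/2) ≈ 0.366548, sin(θ/2) ≈ 0.930399.
With a = amp(|10⟩) = (0.2503 - 0.3041i) and b = amp(|11⟩) = (0.5498 - 0.2061i):
new amp(|10⟩) = (0.366548)·a + (-0.930399i)·b = (-0.1 - 0.623i)
new amp(|11⟩) = (-0.930399i)·a + (0.366548)·b = (-0.08141 - 0.3084i)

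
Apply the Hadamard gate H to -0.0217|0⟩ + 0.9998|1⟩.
0.6916|0⟩ - 0.7223|1⟩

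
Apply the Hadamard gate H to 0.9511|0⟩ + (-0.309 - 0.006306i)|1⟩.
(0.454 - 0.004459i)|0⟩ + (0.891 + 0.004459i)|1⟩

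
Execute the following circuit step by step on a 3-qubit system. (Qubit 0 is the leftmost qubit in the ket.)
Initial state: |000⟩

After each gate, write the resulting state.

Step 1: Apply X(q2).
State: |001⟩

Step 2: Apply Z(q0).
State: |001⟩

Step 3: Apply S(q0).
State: |001⟩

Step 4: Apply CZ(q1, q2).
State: |001⟩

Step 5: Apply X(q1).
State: |011⟩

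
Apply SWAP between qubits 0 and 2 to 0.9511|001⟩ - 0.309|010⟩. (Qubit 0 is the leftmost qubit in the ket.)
-0.309|010⟩ + 0.9511|100⟩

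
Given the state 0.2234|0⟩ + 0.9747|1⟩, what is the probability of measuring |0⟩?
0.04991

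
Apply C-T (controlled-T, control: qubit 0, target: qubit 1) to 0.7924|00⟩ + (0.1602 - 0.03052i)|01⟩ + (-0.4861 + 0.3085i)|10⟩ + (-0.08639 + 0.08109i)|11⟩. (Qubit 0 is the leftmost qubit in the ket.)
0.7924|00⟩ + (0.1602 - 0.03052i)|01⟩ + (-0.4861 + 0.3085i)|10⟩ + (-0.1184 - 0.003748i)|11⟩

C-T leaves the control-|0⟩ kets |00⟩, |01⟩ unchanged and applies T to qubit 1 on the control-|1⟩ pair (|10⟩, |11⟩).
T = [[1, 0], [0, (1/√2 + (1/√2)i)]].
With a = amp(|10⟩) = (-0.4861 + 0.3085i) and b = amp(|11⟩) = (-0.08639 + 0.08109i):
new amp(|10⟩) = (1)·a = (-0.4861 + 0.3085i)
new amp(|11⟩) = (1/√2 + (1/√2)i)·b = (-0.1184 - 0.003748i)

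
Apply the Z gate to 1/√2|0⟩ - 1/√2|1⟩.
1/√2|0⟩ + 1/√2|1⟩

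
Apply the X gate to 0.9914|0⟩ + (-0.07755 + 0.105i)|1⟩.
(-0.07755 + 0.105i)|0⟩ + 0.9914|1⟩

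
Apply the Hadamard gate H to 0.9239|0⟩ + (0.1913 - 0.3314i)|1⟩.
(0.7886 - 0.2343i)|0⟩ + (0.518 + 0.2343i)|1⟩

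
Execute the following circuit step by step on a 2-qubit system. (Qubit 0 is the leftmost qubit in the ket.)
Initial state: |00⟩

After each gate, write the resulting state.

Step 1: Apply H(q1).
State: 1/√2|00⟩ + 1/√2|01⟩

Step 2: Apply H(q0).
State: 1/2|00⟩ + 1/2|01⟩ + 1/2|10⟩ + 1/2|11⟩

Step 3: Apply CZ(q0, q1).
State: 1/2|00⟩ + 1/2|01⟩ + 1/2|10⟩ - 1/2|11⟩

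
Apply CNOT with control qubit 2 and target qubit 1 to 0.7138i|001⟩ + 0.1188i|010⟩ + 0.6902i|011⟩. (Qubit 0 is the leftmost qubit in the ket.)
0.6902i|001⟩ + 0.1188i|010⟩ + 0.7138i|011⟩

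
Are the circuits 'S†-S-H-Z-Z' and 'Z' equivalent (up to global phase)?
No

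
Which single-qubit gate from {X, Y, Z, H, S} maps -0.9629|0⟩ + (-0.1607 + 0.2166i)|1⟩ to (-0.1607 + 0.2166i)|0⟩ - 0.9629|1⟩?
X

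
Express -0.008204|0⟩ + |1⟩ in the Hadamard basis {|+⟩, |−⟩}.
0.7013|+⟩ - 0.7129|−⟩

With |ψ⟩ = α|0⟩ + β|1⟩, the Hadamard-basis coefficients are ⟨+|ψ⟩ = (α + β)/√2 and ⟨−|ψ⟩ = (α − β)/√2.
Here α = -0.008204, β = 1: (α + β)/√2 = 0.7013, (α − β)/√2 = -0.7129.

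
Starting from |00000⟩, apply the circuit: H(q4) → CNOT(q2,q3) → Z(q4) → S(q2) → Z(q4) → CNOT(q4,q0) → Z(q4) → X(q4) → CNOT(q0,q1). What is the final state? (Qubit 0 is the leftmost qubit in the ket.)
1/√2|00001⟩ - 1/√2|11000⟩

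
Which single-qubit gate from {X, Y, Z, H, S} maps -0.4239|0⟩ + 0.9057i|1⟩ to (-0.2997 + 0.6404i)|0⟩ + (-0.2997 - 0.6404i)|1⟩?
H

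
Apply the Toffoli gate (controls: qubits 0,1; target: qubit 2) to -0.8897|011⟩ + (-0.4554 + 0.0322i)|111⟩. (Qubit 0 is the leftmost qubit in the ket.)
-0.8897|011⟩ + (-0.4554 + 0.0322i)|110⟩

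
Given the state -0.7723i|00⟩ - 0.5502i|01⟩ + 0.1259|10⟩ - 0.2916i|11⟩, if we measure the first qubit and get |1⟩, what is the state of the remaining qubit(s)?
0.3964|0⟩ - 0.9181i|1⟩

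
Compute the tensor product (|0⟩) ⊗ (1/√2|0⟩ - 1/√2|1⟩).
1/√2|00⟩ - 1/√2|01⟩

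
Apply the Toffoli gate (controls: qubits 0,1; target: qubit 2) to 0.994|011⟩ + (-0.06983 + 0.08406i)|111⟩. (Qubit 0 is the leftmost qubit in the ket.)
0.994|011⟩ + (-0.06983 + 0.08406i)|110⟩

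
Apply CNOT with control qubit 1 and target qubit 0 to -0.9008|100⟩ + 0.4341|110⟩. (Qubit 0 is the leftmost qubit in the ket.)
0.4341|010⟩ - 0.9008|100⟩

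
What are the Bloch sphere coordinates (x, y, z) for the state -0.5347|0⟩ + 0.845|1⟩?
(-0.9036, 0, -0.4281)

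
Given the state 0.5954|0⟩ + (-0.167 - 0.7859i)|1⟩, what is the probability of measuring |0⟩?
0.3545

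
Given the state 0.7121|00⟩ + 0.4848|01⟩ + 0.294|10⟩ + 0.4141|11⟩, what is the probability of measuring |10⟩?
0.08644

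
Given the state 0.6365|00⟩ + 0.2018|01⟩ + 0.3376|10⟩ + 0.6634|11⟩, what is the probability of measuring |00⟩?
0.4051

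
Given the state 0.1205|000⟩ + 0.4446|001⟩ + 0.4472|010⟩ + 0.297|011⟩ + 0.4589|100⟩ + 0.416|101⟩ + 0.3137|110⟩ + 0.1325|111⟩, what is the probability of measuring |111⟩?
0.01756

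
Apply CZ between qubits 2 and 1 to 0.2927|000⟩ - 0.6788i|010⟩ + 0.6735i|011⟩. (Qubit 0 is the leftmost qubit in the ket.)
0.2927|000⟩ - 0.6788i|010⟩ - 0.6735i|011⟩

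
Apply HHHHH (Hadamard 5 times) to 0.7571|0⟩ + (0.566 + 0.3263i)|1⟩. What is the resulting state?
(0.9356 + 0.2307i)|0⟩ + (0.1351 - 0.2307i)|1⟩

H² = I, so H^5 = H: a single Hadamard. With (a, b) = (0.7571, (0.566 + 0.3263i)), H gives ((a + b)/√2, (a − b)/√2) = ((0.9356 + 0.2307i), (0.1351 - 0.2307i)).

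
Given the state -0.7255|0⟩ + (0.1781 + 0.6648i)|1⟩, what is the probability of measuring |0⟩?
0.5264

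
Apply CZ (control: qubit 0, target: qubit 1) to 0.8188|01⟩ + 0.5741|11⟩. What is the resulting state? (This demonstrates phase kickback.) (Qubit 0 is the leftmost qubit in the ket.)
0.8188|01⟩ - 0.5741|11⟩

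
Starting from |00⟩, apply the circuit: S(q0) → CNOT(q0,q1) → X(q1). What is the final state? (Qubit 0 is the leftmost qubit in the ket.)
|01⟩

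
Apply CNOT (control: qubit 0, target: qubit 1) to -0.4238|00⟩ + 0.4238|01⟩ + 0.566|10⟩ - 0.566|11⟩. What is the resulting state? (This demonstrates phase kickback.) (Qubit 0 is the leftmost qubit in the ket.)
-0.4238|00⟩ + 0.4238|01⟩ - 0.566|10⟩ + 0.566|11⟩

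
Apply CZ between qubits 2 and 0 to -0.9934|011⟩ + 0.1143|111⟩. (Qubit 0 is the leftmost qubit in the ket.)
-0.9934|011⟩ - 0.1143|111⟩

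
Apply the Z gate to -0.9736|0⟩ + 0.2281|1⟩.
-0.9736|0⟩ - 0.2281|1⟩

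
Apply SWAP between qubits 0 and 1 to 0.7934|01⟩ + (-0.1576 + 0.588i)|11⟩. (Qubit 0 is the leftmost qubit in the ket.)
0.7934|10⟩ + (-0.1576 + 0.588i)|11⟩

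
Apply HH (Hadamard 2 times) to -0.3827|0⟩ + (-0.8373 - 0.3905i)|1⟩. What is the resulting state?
-0.3827|0⟩ + (-0.8373 - 0.3905i)|1⟩

H² = I, so an even number of Hadamards cancels: H^2 = I and the state is unchanged.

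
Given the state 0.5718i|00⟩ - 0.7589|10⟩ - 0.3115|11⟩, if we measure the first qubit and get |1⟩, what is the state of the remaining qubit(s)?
-0.9251|0⟩ - 0.3797|1⟩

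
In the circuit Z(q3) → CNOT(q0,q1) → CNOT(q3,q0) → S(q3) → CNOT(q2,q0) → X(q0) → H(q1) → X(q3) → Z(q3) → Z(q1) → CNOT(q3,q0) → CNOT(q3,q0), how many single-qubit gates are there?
7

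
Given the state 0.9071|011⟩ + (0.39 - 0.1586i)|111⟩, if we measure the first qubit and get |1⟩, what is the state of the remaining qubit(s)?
(0.9263 - 0.3767i)|11⟩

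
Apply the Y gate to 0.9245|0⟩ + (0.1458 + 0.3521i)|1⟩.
(0.3521 - 0.1458i)|0⟩ + 0.9245i|1⟩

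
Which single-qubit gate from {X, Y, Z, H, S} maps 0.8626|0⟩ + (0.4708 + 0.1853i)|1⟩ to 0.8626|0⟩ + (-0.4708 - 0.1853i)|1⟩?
Z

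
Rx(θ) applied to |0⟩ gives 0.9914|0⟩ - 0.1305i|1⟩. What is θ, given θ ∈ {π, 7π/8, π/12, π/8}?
π/12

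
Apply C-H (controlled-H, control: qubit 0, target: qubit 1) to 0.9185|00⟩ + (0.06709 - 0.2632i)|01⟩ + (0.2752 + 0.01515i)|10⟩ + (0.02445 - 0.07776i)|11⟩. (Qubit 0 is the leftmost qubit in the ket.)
0.9185|00⟩ + (0.06709 - 0.2632i)|01⟩ + (0.2119 - 0.04427i)|10⟩ + (0.1773 + 0.0657i)|11⟩

C-H leaves the control-|0⟩ kets |00⟩, |01⟩ unchanged and applies H to qubit 1 on the control-|1⟩ pair (|10⟩, |11⟩).
H = [[1/√2, 1/√2], [1/√2, -1/√2]].
With a = amp(|10⟩) = (0.2752 + 0.01515i) and b = amp(|11⟩) = (0.02445 - 0.07776i):
new amp(|10⟩) = (1/√2)·a + (1/√2)·b = (0.2119 - 0.04427i)
new amp(|11⟩) = (1/√2)·a + (-1/√2)·b = (0.1773 + 0.0657i)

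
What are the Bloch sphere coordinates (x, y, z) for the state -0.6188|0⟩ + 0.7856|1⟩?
(-0.9723, 0, -0.2343)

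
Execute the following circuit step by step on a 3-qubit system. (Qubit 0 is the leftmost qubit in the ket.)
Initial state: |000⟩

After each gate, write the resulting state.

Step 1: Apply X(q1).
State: |010⟩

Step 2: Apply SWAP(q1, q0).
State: |100⟩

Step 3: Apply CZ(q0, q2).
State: |100⟩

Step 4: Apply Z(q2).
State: |100⟩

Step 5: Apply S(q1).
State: |100⟩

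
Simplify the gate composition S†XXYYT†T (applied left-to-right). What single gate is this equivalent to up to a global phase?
S†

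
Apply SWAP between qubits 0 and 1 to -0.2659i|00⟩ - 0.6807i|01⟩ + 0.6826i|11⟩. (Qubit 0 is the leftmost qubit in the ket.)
-0.2659i|00⟩ - 0.6807i|10⟩ + 0.6826i|11⟩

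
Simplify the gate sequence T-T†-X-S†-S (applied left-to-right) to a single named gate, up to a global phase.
X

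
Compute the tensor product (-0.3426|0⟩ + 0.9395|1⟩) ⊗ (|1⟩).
-0.3426|01⟩ + 0.9395|11⟩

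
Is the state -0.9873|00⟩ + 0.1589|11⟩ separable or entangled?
Entangled

Writing the state as a|00⟩ + b|01⟩ + c|10⟩ + d|11⟩, it is a product state iff ad − bc = 0.
Here (a, b, c, d) = (-0.9873, 0, 0, 0.1589): ad − bc = (-0.9873)(0.1589) − (0)(0) = -0.1569 ≠ 0, so the state is entangled.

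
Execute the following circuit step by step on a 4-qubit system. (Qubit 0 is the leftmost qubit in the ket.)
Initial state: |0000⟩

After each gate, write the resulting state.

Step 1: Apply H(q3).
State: 1/√2|0000⟩ + 1/√2|0001⟩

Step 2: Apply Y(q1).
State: (1/√2)i|0100⟩ + (1/√2)i|0101⟩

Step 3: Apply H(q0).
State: (1/2)i|0100⟩ + (1/2)i|0101⟩ + (1/2)i|1100⟩ + (1/2)i|1101⟩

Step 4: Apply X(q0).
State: (1/2)i|0100⟩ + (1/2)i|0101⟩ + (1/2)i|1100⟩ + (1/2)i|1101⟩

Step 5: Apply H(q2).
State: (1/√8)i|0100⟩ + (1/√8)i|0101⟩ + (1/√8)i|0110⟩ + (1/√8)i|0111⟩ + (1/√8)i|1100⟩ + (1/√8)i|1101⟩ + (1/√8)i|1110⟩ + (1/√8)i|1111⟩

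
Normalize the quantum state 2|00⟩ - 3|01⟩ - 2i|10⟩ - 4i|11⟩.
0.3482|00⟩ - 0.5222|01⟩ - 0.3482i|10⟩ - 0.6963i|11⟩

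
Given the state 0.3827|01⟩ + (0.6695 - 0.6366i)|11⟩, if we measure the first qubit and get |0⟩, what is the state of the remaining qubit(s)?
|1⟩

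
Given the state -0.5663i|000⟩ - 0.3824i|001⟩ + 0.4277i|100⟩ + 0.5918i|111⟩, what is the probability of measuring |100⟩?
0.1829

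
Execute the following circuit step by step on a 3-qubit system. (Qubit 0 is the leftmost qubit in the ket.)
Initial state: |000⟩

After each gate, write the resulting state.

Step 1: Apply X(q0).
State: |100⟩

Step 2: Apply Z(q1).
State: |100⟩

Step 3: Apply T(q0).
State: (1/√2 + (1/√2)i)|100⟩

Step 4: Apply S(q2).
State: (1/√2 + (1/√2)i)|100⟩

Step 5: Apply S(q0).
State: (-1/√2 + (1/√2)i)|100⟩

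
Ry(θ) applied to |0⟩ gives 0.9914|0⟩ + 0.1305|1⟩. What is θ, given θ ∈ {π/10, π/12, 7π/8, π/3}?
π/12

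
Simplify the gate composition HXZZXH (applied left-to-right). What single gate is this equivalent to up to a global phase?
I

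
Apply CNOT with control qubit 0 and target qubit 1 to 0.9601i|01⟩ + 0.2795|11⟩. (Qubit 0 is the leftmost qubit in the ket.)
0.9601i|01⟩ + 0.2795|10⟩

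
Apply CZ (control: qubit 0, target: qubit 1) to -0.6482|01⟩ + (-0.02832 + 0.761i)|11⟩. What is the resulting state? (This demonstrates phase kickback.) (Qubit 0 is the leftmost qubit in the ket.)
-0.6482|01⟩ + (0.02832 - 0.761i)|11⟩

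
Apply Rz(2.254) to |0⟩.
(0.4294 - 0.9031i)|0⟩

Rz(2.254) = [[e^(−iθ/2), 0], [0, e^(iθ/2)]] with e^(±iθ/2) = cos(θ/2) ± i·sin(θ/2); θ = 2.254, cos(θ/2) ≈ 0.429371, sin(θ/2) ≈ 0.903128.
With a = amp(|0⟩) = 1 and b = amp(|1⟩) = 0:
new amp(|0⟩) = (0.429371 - 0.903128i)·a = (0.4294 - 0.9031i)
new amp(|1⟩) = (0.429371 + 0.903128i)·b = 0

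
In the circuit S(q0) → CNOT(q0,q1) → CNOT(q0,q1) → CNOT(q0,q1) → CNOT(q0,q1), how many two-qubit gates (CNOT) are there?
4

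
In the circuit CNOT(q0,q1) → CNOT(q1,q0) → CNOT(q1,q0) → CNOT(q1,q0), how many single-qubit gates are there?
0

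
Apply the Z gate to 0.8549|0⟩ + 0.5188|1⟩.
0.8549|0⟩ - 0.5188|1⟩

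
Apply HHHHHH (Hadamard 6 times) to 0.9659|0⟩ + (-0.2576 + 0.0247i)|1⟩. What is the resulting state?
0.9659|0⟩ + (-0.2576 + 0.0247i)|1⟩

H² = I, so an even number of Hadamards cancels: H^6 = I and the state is unchanged.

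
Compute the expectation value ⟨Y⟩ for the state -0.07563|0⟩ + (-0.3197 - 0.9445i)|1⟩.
0.1429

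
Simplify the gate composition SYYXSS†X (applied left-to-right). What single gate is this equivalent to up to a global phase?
S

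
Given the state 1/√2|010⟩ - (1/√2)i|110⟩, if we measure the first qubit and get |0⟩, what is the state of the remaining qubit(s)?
|10⟩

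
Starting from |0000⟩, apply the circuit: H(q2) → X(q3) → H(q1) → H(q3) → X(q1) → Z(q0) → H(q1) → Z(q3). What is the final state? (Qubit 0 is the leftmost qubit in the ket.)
1/2|0000⟩ + 1/2|0001⟩ + 1/2|0010⟩ + 1/2|0011⟩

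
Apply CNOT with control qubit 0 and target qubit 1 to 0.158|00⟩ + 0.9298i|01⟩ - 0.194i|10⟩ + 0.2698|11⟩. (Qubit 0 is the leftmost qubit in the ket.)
0.158|00⟩ + 0.9298i|01⟩ + 0.2698|10⟩ - 0.194i|11⟩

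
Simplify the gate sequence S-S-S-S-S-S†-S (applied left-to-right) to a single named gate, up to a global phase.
S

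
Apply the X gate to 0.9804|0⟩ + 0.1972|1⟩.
0.1972|0⟩ + 0.9804|1⟩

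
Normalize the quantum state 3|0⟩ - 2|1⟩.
0.8321|0⟩ - 0.5547|1⟩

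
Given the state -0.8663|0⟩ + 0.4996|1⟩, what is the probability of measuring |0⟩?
0.7505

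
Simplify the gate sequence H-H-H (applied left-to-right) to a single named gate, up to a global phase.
H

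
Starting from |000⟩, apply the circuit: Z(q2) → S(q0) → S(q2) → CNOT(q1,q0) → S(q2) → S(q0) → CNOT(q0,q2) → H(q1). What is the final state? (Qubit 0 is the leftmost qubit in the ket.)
1/√2|000⟩ + 1/√2|010⟩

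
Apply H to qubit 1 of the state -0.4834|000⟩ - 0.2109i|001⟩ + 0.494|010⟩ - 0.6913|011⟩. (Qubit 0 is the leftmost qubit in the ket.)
0.007495|000⟩ + (-0.4888 - 0.1491i)|001⟩ - 0.6911|010⟩ + (0.4888 - 0.1491i)|011⟩

H on qubit 1 mixes each pair of kets that differ only in qubit 1: amplitudes (a, b) of (|…0…⟩, |…1…⟩) become ((a + b)/√2, (a − b)/√2). Kets absent from the input have amplitude 0.
(|000⟩, |010⟩): (a, b) = (-0.4834, 0.494) → (0.007495, -0.6911)
(|001⟩, |011⟩): (a, b) = (-0.2109i, -0.6913) → ((-0.4888 - 0.1491i), (0.4888 - 0.1491i))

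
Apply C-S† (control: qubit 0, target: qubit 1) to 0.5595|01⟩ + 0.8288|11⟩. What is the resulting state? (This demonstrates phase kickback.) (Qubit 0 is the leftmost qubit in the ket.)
0.5595|01⟩ - 0.8288i|11⟩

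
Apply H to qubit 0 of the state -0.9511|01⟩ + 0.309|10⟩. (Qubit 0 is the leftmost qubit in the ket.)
0.2185|00⟩ - 0.6725|01⟩ - 0.2185|10⟩ - 0.6725|11⟩

H on qubit 0 mixes each pair of kets that differ only in qubit 0: amplitudes (a, b) of (|…0…⟩, |…1…⟩) become ((a + b)/√2, (a − b)/√2). Kets absent from the input have amplitude 0.
(|00⟩, |10⟩): (a, b) = (0, 0.309) → (0.2185, -0.2185)
(|01⟩, |11⟩): (a, b) = (-0.9511, 0) → (-0.6725, -0.6725)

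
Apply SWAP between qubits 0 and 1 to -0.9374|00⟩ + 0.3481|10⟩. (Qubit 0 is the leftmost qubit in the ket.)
-0.9374|00⟩ + 0.3481|01⟩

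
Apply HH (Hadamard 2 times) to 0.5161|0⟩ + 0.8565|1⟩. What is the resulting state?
0.5161|0⟩ + 0.8565|1⟩

H² = I, so an even number of Hadamards cancels: H^2 = I and the state is unchanged.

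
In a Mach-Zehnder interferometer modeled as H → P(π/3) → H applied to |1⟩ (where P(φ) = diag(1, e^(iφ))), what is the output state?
(0.25 - 0.433i)|0⟩ + (0.75 + 0.433i)|1⟩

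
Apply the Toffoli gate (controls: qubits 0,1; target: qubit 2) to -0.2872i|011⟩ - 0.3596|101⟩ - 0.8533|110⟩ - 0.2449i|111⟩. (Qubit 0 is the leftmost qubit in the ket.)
-0.2872i|011⟩ - 0.3596|101⟩ - 0.2449i|110⟩ - 0.8533|111⟩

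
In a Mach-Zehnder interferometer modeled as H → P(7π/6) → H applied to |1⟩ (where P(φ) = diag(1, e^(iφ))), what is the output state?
(0.933 + 0.25i)|0⟩ + (0.06699 - 0.25i)|1⟩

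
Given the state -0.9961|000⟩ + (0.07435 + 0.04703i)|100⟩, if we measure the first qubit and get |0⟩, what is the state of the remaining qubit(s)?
-|00⟩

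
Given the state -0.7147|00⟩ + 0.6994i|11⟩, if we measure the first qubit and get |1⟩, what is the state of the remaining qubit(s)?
i|1⟩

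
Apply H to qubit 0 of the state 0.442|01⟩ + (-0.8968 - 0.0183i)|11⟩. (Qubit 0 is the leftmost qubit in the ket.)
(-0.3216 - 0.01294i)|01⟩ + (0.9467 + 0.01294i)|11⟩

H on qubit 0 mixes each pair of kets that differ only in qubit 0: amplitudes (a, b) of (|…0…⟩, |…1…⟩) become ((a + b)/√2, (a − b)/√2). Kets absent from the input have amplitude 0.
(|01⟩, |11⟩): (a, b) = (0.442, (-0.8968 - 0.0183i)) → ((-0.3216 - 0.01294i), (0.9467 + 0.01294i))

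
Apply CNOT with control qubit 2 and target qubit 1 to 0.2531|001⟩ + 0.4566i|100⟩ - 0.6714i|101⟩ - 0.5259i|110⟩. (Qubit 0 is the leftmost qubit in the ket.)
0.2531|011⟩ + 0.4566i|100⟩ - 0.5259i|110⟩ - 0.6714i|111⟩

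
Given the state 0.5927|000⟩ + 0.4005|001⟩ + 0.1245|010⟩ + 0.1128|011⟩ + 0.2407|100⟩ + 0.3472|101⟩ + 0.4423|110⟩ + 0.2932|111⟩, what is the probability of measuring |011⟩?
0.01272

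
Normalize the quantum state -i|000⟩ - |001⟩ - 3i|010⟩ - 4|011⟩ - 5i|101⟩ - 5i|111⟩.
-0.114i|000⟩ - 0.114|001⟩ - 0.3419i|010⟩ - 0.4558|011⟩ - 0.5698i|101⟩ - 0.5698i|111⟩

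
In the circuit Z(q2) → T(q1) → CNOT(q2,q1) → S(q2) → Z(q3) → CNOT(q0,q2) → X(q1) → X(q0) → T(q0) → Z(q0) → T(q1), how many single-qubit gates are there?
9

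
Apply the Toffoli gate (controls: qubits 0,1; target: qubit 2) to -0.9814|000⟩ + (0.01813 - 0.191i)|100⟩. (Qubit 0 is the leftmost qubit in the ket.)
-0.9814|000⟩ + (0.01813 - 0.191i)|100⟩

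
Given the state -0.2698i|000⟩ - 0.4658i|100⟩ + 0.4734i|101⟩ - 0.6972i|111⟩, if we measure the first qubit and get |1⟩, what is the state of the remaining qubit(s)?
-0.4837i|00⟩ + 0.4916i|01⟩ - 0.7241i|11⟩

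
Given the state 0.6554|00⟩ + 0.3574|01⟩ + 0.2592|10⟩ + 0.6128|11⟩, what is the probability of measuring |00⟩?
0.4295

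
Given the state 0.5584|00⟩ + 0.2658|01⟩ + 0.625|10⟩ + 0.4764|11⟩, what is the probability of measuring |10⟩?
0.3906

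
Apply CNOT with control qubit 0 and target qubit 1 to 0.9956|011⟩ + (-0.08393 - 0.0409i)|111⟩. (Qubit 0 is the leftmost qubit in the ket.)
0.9956|011⟩ + (-0.08393 - 0.0409i)|101⟩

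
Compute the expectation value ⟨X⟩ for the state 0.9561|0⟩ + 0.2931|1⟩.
0.5605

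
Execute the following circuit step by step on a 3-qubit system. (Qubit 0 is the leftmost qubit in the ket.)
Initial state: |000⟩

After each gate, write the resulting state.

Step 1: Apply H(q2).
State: 1/√2|000⟩ + 1/√2|001⟩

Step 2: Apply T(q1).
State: 1/√2|000⟩ + 1/√2|001⟩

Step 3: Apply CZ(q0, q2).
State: 1/√2|000⟩ + 1/√2|001⟩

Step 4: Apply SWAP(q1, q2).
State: 1/√2|000⟩ + 1/√2|010⟩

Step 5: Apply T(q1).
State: 1/√2|000⟩ + (1/2 + (1/2)i)|010⟩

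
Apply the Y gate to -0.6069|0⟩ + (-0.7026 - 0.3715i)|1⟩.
(-0.3715 + 0.7026i)|0⟩ - 0.6069i|1⟩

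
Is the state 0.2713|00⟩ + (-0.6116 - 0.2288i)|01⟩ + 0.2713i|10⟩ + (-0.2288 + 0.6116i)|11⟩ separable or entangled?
Entangled

Writing the state as a|00⟩ + b|01⟩ + c|10⟩ + d|11⟩, it is a product state iff ad − bc = 0.
Here (a, b, c, d) = (0.2713, (-0.6116 - 0.2288i), 0.2713i, (-0.2288 + 0.6116i)): ad − bc = (0.2713)(-0.2288 + 0.6116i) − (-0.6116 - 0.2288i)(0.2713i) = (-0.1241 + 0.3319i) ≠ 0, so the state is entangled.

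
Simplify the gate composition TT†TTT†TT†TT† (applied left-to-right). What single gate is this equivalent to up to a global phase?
T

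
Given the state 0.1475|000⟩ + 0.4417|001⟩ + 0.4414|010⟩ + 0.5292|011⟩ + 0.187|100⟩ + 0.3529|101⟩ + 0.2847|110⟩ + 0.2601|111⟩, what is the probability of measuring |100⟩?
0.03497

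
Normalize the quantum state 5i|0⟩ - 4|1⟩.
0.7809i|0⟩ - 0.6247|1⟩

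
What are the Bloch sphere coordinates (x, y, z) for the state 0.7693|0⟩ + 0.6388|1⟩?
(0.9829, 0, 0.1838)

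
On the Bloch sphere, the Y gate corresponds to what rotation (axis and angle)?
Rotation by π around the y-axis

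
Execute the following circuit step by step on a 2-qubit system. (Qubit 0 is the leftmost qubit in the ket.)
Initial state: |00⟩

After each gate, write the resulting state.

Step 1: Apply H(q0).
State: 1/√2|00⟩ + 1/√2|10⟩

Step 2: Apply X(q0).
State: 1/√2|00⟩ + 1/√2|10⟩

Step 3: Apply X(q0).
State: 1/√2|00⟩ + 1/√2|10⟩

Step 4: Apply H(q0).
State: |00⟩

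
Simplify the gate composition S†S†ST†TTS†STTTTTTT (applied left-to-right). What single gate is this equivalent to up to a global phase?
S†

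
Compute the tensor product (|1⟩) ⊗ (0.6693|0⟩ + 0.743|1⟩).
0.6693|10⟩ + 0.743|11⟩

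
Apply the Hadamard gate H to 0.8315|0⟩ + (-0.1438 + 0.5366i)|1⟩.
(0.4863 + 0.3794i)|0⟩ + (0.6896 - 0.3794i)|1⟩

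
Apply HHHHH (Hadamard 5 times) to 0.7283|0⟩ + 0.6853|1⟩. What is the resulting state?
0.9996|0⟩ + 0.03041|1⟩

H² = I, so H^5 = H: a single Hadamard. With (a, b) = (0.7283, 0.6853), H gives ((a + b)/√2, (a − b)/√2) = (0.9996, 0.03041).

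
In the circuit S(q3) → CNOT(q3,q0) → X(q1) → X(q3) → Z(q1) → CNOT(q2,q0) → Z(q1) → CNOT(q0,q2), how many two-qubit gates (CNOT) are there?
3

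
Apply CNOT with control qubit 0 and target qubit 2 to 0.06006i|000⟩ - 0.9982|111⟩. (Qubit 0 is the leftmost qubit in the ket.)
0.06006i|000⟩ - 0.9982|110⟩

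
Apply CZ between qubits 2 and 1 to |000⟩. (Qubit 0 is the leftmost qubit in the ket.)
|000⟩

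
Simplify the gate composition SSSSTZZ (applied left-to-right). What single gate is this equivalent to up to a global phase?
T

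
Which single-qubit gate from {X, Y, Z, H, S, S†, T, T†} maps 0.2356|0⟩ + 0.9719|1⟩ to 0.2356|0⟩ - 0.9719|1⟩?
Z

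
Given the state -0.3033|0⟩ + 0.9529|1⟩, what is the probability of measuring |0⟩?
0.09199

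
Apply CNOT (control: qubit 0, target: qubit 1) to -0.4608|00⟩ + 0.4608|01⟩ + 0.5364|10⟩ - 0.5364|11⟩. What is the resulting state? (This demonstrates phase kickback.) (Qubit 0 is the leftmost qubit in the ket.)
-0.4608|00⟩ + 0.4608|01⟩ - 0.5364|10⟩ + 0.5364|11⟩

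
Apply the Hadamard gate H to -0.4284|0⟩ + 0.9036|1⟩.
0.336|0⟩ - 0.9419|1⟩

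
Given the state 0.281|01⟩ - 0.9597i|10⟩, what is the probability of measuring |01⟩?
0.07896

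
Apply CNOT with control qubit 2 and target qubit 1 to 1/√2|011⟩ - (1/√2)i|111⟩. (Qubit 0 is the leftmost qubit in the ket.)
1/√2|001⟩ - (1/√2)i|101⟩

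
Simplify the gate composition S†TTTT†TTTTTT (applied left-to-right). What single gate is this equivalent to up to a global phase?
S†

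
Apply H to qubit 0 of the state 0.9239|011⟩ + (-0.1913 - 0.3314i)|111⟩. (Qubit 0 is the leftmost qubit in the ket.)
(0.518 - 0.2343i)|011⟩ + (0.7886 + 0.2343i)|111⟩

H on qubit 0 mixes each pair of kets that differ only in qubit 0: amplitudes (a, b) of (|…0…⟩, |…1…⟩) become ((a + b)/√2, (a − b)/√2). Kets absent from the input have amplitude 0.
(|011⟩, |111⟩): (a, b) = (0.9239, (-0.1913 - 0.3314i)) → ((0.518 - 0.2343i), (0.7886 + 0.2343i))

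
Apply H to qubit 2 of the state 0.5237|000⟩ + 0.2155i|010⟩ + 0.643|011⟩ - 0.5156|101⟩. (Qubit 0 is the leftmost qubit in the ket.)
0.3703|000⟩ + 0.3703|001⟩ + (0.4547 + 0.1524i)|010⟩ + (-0.4547 + 0.1524i)|011⟩ - 0.3646|100⟩ + 0.3646|101⟩

H on qubit 2 mixes each pair of kets that differ only in qubit 2: amplitudes (a, b) of (|…0…⟩, |…1…⟩) become ((a + b)/√2, (a − b)/√2). Kets absent from the input have amplitude 0.
(|000⟩, |001⟩): (a, b) = (0.5237, 0) → (0.3703, 0.3703)
(|010⟩, |011⟩): (a, b) = (0.2155i, 0.643) → ((0.4547 + 0.1524i), (-0.4547 + 0.1524i))
(|100⟩, |101⟩): (a, b) = (0, -0.5156) → (-0.3646, 0.3646)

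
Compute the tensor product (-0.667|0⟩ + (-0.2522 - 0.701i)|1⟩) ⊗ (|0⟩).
-0.667|00⟩ + (-0.2522 - 0.701i)|10⟩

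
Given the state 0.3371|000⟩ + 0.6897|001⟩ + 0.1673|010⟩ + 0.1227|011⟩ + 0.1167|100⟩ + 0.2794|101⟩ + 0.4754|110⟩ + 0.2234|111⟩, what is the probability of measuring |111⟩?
0.04991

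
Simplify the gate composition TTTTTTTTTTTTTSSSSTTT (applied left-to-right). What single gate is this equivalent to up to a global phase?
I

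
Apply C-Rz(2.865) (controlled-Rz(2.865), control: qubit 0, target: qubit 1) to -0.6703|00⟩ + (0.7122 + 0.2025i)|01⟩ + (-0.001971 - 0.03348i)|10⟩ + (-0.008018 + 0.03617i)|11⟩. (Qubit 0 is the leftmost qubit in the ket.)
-0.6703|00⟩ + (0.7122 + 0.2025i)|01⟩ + (-0.03343 - 0.002663i)|10⟩ + (-0.03693 - 0.002955i)|11⟩

C-Rz(2.865) leaves the control-|0⟩ kets |00⟩, |01⟩ unchanged and applies Rz(2.865) to qubit 1 on the control-|1⟩ pair (|10⟩, |11⟩).
Rz(2.865) = [[e^(−iθ/2), 0], [0, e^(iθ/2)]] with e^(±iθ/2) = cos(θ/2) ± i·sin(θ/2); θ = 2.865, cos(θ/2) ≈ 0.137856, sin(θ/2) ≈ 0.990452.
With a = amp(|10⟩) = (-0.001971 - 0.03348i) and b = amp(|11⟩) = (-0.008018 + 0.03617i):
new amp(|10⟩) = (0.137856 - 0.990452i)·a = (-0.03343 - 0.002663i)
new amp(|11⟩) = (0.137856 + 0.990452i)·b = (-0.03693 - 0.002955i)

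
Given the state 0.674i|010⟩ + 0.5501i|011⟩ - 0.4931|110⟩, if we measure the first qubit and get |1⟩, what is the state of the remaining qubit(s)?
-|10⟩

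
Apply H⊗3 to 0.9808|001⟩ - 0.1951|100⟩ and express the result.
0.2778|000⟩ - 0.4157|001⟩ + 0.2778|010⟩ - 0.4157|011⟩ + 0.4157|100⟩ - 0.2778|101⟩ + 0.4157|110⟩ - 0.2778|111⟩

H⊗3 gives amp(|y⟩) = (1/2√2) Σ_x (−1)^(x·y) amp(|x⟩), where x·y is the number of positions in which both x and y have a 1.
|000⟩: (0.9808 - 0.1951)/(2√2) = 0.2778
|001⟩: (-0.9808 - 0.1951)/(2√2) = -0.4157
|010⟩: (0.9808 - 0.1951)/(2√2) = 0.2778
|011⟩: (-0.9808 - 0.1951)/(2√2) = -0.4157
|100⟩: (0.9808 + 0.1951)/(2√2) = 0.4157
|101⟩: (-0.9808 + 0.1951)/(2√2) = -0.2778
|110⟩: (0.9808 + 0.1951)/(2√2) = 0.4157
|111⟩: (-0.9808 + 0.1951)/(2√2) = -0.2778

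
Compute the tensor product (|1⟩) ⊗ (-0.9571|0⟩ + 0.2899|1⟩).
-0.9571|10⟩ + 0.2899|11⟩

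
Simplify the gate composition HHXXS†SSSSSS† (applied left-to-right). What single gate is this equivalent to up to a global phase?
S†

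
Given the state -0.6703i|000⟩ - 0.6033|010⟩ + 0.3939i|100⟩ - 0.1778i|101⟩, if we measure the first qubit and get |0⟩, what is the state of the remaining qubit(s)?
-0.7433i|00⟩ - 0.669|10⟩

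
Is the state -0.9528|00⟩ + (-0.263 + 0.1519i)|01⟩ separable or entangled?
Separable

Writing the state as a|00⟩ + b|01⟩ + c|10⟩ + d|11⟩, it is a product state iff ad − bc = 0.
Here (a, b, c, d) = (-0.9528, (-0.263 + 0.1519i), 0, 0): ad − bc = (-0.9528)(0) − (-0.263 + 0.1519i)(0) = 0, so the state is separable.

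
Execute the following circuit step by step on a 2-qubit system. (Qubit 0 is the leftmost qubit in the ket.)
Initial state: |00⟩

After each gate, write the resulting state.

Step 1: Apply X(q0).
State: |10⟩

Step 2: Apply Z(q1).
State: |10⟩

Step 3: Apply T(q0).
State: (1/√2 + (1/√2)i)|10⟩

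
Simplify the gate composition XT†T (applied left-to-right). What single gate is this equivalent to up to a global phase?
X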